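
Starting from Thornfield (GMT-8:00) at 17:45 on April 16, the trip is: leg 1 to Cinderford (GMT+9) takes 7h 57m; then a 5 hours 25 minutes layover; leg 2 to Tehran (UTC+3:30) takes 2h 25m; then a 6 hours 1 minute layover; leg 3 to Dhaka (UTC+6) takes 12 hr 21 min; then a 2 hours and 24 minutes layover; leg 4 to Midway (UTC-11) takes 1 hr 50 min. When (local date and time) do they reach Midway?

05:08 on April 18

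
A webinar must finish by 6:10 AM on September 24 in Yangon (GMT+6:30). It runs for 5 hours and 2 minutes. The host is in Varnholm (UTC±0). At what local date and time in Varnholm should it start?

6:38 PM on September 23

Target end time in UTC: 6:10 AM − 6:30 = 11:40 PM on Sep 23.
Subtract 5 hours 2 minutes → start 6:38 PM UTC on Sep 23.
Varnholm is UTC+0, so start is 6:38 PM on Sep 23.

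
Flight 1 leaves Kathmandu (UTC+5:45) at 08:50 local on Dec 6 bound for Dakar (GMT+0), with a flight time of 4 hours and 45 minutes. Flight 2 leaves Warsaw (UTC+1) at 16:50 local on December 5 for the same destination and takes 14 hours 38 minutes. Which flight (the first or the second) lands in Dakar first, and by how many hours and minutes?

the second, by 1 hour 22 minutes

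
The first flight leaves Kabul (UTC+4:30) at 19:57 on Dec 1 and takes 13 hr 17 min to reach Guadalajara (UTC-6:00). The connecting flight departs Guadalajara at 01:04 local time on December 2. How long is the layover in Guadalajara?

2 hours 20 minutes

Convert departure to UTC: 19:57 − 4:30 = 15:27 UTC on Dec 1.
Add 13 hours 17 minutes flight time → 04:44 UTC (Dec 2).
Guadalajara is UTC−6:00, so local arrival = 04:44 − 6:00 = 22:44 on Dec 1.
Layover = 01:04 − 22:44 (+1 day) = 2 hours 20 minutes.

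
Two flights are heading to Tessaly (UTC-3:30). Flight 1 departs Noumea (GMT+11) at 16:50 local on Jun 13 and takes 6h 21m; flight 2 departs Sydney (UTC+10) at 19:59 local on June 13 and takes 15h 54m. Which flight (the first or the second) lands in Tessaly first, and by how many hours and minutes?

the first, by 13 hours 42 minutes

Flight 1 in UTC: 16:50 − 11:00 = 05:50 on Jun 13.
+6 hours 21 minutes → arrive 12:11 UTC on Jun 13.
Flight 2 in UTC: 19:59 − 10:00 = 09:59 on Jun 13.
+15 hours and 54 minutes → arrive 01:53 UTC on Jun 14.
Flight 1 lands earlier by 13 hours 42 minutes.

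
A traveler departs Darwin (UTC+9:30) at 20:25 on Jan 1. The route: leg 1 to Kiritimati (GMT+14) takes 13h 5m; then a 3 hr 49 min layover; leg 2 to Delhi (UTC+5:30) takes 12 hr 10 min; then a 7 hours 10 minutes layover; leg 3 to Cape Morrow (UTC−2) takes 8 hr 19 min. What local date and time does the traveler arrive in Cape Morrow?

Convert departure to UTC: 20:25 − 9:30 = 10:55 UTC on Jan 1.
Add 13 hours 5 minutes leg 1 → 00:00 UTC (Jan 2).
Add 3 hours and 49 minutes layover in Kiritimati → 03:49 UTC.
Add 12 hours and 10 minutes leg 2 → 15:59 UTC.
Add 7 hours 10 minutes layover in Delhi → 23:09 UTC.
Add 8 hours and 19 minutes leg 3 → 07:28 UTC (Jan 3).
Cape Morrow is UTC−2:00, so local arrival = 07:28 − 2:00 = 05:28 on Jan 3.

05:28 on January 3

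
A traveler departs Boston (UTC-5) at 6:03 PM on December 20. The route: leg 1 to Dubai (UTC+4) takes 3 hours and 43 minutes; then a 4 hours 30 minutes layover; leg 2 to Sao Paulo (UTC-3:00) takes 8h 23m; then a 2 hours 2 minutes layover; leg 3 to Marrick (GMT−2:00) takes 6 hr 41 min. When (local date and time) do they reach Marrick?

Convert departure to UTC: 6:03 PM + 5:00 = 11:03 PM UTC on Dec 20.
Add 3 hours 43 minutes leg 1 → 2:46 AM UTC (Dec 21).
Add 4 hours 30 minutes layover in Dubai → 7:16 AM UTC.
Add 8 hours 23 minutes leg 2 → 3:39 PM UTC.
Add 2 hours 2 minutes layover in Sao Paulo → 5:41 PM UTC.
Add 6 hours and 41 minutes leg 3 → 12:22 AM UTC (Dec 22).
Marrick is UTC−2:00, so local arrival = 12:22 AM − 2:00 = 10:22 PM on Dec 21.

10:22 PM on December 21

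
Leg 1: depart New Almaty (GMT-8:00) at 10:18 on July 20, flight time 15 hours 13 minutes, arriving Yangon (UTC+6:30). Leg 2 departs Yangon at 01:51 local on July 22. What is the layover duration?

Convert departure to UTC: 10:18 + 8:00 = 18:18 UTC on Jul 20.
Add 15 hours 13 minutes flight time → 09:31 UTC (Jul 21).
Yangon is UTC+6:30, so local arrival = 09:31 + 6:30 = 16:01 on Jul 21.
Layover = 01:51 − 16:01 (+1 day) = 9 hours 50 minutes.

9 hours 50 minutes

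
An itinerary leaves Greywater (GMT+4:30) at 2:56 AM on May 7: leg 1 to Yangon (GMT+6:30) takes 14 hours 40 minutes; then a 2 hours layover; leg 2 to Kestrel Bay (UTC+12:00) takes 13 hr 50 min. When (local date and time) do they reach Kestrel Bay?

4:56 PM on May 8

Convert departure to UTC: 2:56 AM − 4:30 = 10:26 PM UTC on May 6.
Add 14 hours 40 minutes leg 1 → 1:06 PM UTC (May 7).
Add 2 hours layover in Yangon → 3:06 PM UTC.
Add 13 hours and 50 minutes leg 2 → 4:56 AM UTC (May 8).
Kestrel Bay is UTC+12:00, so local arrival = 4:56 AM + 12:00 = 4:56 PM on May 8.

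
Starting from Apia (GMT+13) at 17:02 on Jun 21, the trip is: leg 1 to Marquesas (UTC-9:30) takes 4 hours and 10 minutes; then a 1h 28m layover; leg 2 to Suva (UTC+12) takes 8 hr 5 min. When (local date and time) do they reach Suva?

Convert departure to UTC: 17:02 − 13:00 = 04:02 UTC on Jun 21.
Add 4 hours and 10 minutes leg 1 → 08:12 UTC.
Add 1 hour and 28 minutes layover in Marquesas → 09:40 UTC.
Add 8 hours and 5 minutes leg 2 → 17:45 UTC.
Suva is UTC+12:00, so local arrival = 17:45 + 12:00 = 05:45 on Jun 22.

05:45 on June 22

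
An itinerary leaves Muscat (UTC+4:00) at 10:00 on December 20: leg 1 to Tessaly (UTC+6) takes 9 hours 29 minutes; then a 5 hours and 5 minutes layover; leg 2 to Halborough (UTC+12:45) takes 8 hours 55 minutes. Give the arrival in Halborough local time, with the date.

Convert departure to UTC: 10:00 − 4:00 = 06:00 UTC on Dec 20.
Add 9 hours 29 minutes leg 1 → 15:29 UTC.
Add 5 hours 5 minutes layover in Tessaly → 20:34 UTC.
Add 8 hours and 55 minutes leg 2 → 05:29 UTC (Dec 21).
Halborough is UTC+12:45, so local arrival = 05:29 + 12:45 = 18:14 on Dec 21.

18:14 on December 21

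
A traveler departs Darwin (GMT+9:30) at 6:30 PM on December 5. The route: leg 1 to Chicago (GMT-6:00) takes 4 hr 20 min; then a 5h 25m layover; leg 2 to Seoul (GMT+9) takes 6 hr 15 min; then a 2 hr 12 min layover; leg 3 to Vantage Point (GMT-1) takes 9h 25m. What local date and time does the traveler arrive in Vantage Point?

11:37 AM on December 6

Convert departure to UTC: 6:30 PM − 9:30 = 9:00 AM UTC on Dec 5.
Add 4 hours and 20 minutes leg 1 → 1:20 PM UTC.
Add 5 hours 25 minutes layover in Chicago → 6:45 PM UTC.
Add 6 hours 15 minutes leg 2 → 1:00 AM UTC (Dec 6).
Add 2 hours and 12 minutes layover in Seoul → 3:12 AM UTC.
Add 9 hours and 25 minutes leg 3 → 12:37 PM UTC.
Vantage Point is UTC−1:00, so local arrival = 12:37 PM − 1:00 = 11:37 AM on Dec 6.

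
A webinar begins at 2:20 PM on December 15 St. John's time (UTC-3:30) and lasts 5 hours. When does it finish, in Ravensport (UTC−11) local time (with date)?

Ravensport is 7:30 behind St. John's.
After 5 hours it is 7:20 PM in St. John's.
Shift by the zone difference: 7:20 PM − 7:30 = 11:50 AM on Dec 15 in Ravensport.

11:50 AM on December 15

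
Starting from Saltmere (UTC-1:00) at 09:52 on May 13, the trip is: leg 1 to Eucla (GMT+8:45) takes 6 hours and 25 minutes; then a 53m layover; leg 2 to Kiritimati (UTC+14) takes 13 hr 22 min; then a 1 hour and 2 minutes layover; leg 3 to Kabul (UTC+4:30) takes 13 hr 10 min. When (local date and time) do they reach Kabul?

02:14 on May 15

Convert departure to UTC: 09:52 + 1:00 = 10:52 UTC on May 13.
Add 6 hours 25 minutes leg 1 → 17:17 UTC.
Add 53 minutes layover in Eucla → 18:10 UTC.
Add 13 hours 22 minutes leg 2 → 07:32 UTC (May 14).
Add 1 hour 2 minutes layover in Kiritimati → 08:34 UTC.
Add 13 hours and 10 minutes leg 3 → 21:44 UTC.
Kabul is UTC+4:30, so local arrival = 21:44 + 4:30 = 02:14 on May 15.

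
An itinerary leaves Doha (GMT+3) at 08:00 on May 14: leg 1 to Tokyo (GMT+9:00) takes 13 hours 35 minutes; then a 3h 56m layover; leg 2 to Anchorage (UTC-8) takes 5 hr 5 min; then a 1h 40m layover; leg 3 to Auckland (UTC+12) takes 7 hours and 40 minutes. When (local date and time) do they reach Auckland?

00:56 on May 16

Convert departure to UTC: 08:00 − 3:00 = 05:00 UTC on May 14.
Add 13 hours 35 minutes leg 1 → 18:35 UTC.
Add 3 hours 56 minutes layover in Tokyo → 22:31 UTC.
Add 5 hours and 5 minutes leg 2 → 03:36 UTC (May 15).
Add 1 hour and 40 minutes layover in Anchorage → 05:16 UTC.
Add 7 hours 40 minutes leg 3 → 12:56 UTC.
Auckland is UTC+12:00, so local arrival = 12:56 + 12:00 = 00:56 on May 16.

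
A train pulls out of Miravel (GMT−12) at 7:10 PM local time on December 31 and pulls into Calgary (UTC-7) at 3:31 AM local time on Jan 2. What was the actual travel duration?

Calgary is 5:00 ahead of Miravel.
Clock-face elapsed time (ignoring zones) is 32 hours 21 minutes.
Actual elapsed = 32 hours 21 minutes − 5:00 = 27 hours 21 minutes.

27 hours 21 minutes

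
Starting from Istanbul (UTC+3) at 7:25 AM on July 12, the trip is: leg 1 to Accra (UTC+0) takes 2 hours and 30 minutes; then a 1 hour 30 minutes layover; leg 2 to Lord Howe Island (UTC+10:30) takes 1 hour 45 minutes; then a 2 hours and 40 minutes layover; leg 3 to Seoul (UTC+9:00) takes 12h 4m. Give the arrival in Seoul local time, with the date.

Convert departure to UTC: 7:25 AM − 3:00 = 4:25 AM UTC on Jul 12.
Add 2 hours and 30 minutes leg 1 → 6:55 AM UTC.
Add 1 hour 30 minutes layover in Accra → 8:25 AM UTC.
Add 1 hour and 45 minutes leg 2 → 10:10 AM UTC.
Add 2 hours 40 minutes layover in Lord Howe Island → 12:50 PM UTC.
Add 12 hours and 4 minutes leg 3 → 12:54 AM UTC (Jul 13).
Seoul is UTC+9:00, so local arrival = 12:54 AM + 9:00 = 9:54 AM on Jul 13.

9:54 AM on July 13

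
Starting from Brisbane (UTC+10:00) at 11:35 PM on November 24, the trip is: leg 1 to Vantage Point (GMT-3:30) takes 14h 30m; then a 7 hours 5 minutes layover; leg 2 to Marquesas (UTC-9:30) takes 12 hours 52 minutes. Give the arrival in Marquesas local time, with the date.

2:32 PM on November 25

Convert departure to UTC: 11:35 PM − 10:00 = 1:35 PM UTC on Nov 24.
Add 14 hours and 30 minutes leg 1 → 4:05 AM UTC (Nov 25).
Add 7 hours 5 minutes layover in Vantage Point → 11:10 AM UTC.
Add 12 hours and 52 minutes leg 2 → 12:02 AM UTC (Nov 26).
Marquesas is UTC−9:30, so local arrival = 12:02 AM − 9:30 = 2:32 PM on Nov 25.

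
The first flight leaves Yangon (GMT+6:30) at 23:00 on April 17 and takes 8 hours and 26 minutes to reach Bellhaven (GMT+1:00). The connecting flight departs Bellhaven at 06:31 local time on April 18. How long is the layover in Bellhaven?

4 hours 35 minutes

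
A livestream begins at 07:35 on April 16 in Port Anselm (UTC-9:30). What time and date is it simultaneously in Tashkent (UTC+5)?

Tashkent is 14:30 ahead of Port Anselm.
Shift by the zone difference: 07:35 + 14:30 = 22:05 on Apr 16 in Tashkent.

22:05 on Apr 16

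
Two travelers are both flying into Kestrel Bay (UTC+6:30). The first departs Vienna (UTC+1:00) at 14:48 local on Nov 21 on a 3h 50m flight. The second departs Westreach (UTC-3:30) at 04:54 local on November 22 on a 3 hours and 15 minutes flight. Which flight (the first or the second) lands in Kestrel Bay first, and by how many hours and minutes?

Flight 1 in UTC: 14:48 − 1:00 = 13:48 on Nov 21.
+3 hours 50 minutes → arrive 17:38 UTC on Nov 21.
Flight 2 in UTC: 04:54 + 3:30 = 08:24 on Nov 22.
+3 hours and 15 minutes → arrive 11:39 UTC on Nov 22.
Flight 1 lands earlier by 18 hours 1 minute.

the first, by 18 hours 1 minute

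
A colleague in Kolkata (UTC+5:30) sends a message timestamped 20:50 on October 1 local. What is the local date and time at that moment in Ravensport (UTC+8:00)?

23:20 on October 1

In UTC: 20:50 − 5:30 = 15:20 on Oct 1.
Ravensport is UTC+8:00: 15:20 + 8:00 = 23:20 on Oct 1.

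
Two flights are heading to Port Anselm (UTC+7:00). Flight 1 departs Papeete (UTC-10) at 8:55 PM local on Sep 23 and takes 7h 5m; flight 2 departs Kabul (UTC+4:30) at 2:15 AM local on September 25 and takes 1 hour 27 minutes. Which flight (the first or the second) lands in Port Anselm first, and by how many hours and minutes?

Flight 1 in UTC: 8:55 PM + 10:00 = 6:55 AM on Sep 24.
+7 hours and 5 minutes → arrive 2:00 PM UTC on Sep 24.
Flight 2 in UTC: 2:15 AM − 4:30 = 9:45 PM on Sep 24.
+1 hour 27 minutes → arrive 11:12 PM UTC on Sep 24.
Flight 1 lands earlier by 9 hours 12 minutes.

the first, by 9 hours 12 minutes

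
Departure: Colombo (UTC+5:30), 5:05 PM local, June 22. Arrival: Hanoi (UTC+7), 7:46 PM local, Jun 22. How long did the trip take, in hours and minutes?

Departure in UTC: 5:05 PM − 5:30 = 11:35 AM on Jun 22.
Arrival in UTC: 7:46 PM − 7:00 = 12:46 PM on Jun 22.
Elapsed = 12:46 PM − 11:35 AM = 1 hour 11 minutes.

1 hour 11 minutes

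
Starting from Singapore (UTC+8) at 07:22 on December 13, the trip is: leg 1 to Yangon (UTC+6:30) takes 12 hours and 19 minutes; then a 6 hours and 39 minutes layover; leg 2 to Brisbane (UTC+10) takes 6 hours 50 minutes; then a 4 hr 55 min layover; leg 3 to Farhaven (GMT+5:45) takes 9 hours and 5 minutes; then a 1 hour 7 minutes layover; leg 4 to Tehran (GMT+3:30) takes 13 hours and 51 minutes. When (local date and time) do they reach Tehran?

09:38 on December 15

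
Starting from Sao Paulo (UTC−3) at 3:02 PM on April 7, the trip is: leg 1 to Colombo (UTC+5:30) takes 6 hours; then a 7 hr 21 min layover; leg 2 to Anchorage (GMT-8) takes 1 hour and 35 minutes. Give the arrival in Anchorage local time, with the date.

12:58 AM on Apr 8

Convert departure to UTC: 3:02 PM + 3:00 = 6:02 PM UTC on Apr 7.
Add 6 hours leg 1 → 12:02 AM UTC (Apr 8).
Add 7 hours 21 minutes layover in Colombo → 7:23 AM UTC.
Add 1 hour and 35 minutes leg 2 → 8:58 AM UTC.
Anchorage is UTC−8:00, so local arrival = 8:58 AM − 8:00 = 12:58 AM on Apr 8.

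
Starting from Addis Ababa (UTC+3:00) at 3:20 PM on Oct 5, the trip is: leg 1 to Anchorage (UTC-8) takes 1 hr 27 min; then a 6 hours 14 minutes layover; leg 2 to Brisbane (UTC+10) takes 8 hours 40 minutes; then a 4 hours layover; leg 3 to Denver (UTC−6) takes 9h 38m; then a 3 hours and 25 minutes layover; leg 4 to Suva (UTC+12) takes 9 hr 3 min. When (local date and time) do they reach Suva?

6:47 PM on Oct 7

Convert departure to UTC: 3:20 PM − 3:00 = 12:20 PM UTC on Oct 5.
Add 1 hour 27 minutes leg 1 → 1:47 PM UTC.
Add 6 hours and 14 minutes layover in Anchorage → 8:01 PM UTC.
Add 8 hours and 40 minutes leg 2 → 4:41 AM UTC (Oct 6).
Add 4 hours layover in Brisbane → 8:41 AM UTC.
Add 9 hours 38 minutes leg 3 → 6:19 PM UTC.
Add 3 hours 25 minutes layover in Denver → 9:44 PM UTC.
Add 9 hours and 3 minutes leg 4 → 6:47 AM UTC (Oct 7).
Suva is UTC+12:00, so local arrival = 6:47 AM + 12:00 = 6:47 PM on Oct 7.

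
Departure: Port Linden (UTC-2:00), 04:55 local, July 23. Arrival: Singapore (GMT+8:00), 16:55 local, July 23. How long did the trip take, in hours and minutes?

2 hours

Departure in UTC: 04:55 + 2:00 = 06:55 on Jul 23.
Arrival in UTC: 16:55 − 8:00 = 08:55 on Jul 23.
Elapsed = 08:55 − 06:55 = 2 hours.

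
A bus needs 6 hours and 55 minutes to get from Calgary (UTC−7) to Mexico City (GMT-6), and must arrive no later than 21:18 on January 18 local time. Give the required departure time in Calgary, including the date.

13:23 on January 18

Target arrival in UTC: 21:18 + 6:00 = 03:18 on Jan 19.
Subtract 6 hours and 55 minutes → departure 20:23 UTC on Jan 18.
Calgary is UTC−7:00: 20:23 − 7:00 = 13:23 on Jan 18.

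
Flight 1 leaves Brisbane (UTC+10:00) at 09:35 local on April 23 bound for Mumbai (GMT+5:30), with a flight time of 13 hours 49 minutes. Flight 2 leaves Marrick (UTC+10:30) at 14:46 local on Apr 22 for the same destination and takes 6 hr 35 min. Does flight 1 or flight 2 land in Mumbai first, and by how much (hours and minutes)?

Flight 1 in UTC: 09:35 − 10:00 = 23:35 on Apr 22.
+13 hours 49 minutes → arrive 13:24 UTC on Apr 23.
Flight 2 in UTC: 14:46 − 10:30 = 04:16 on Apr 22.
+6 hours 35 minutes → arrive 10:51 UTC on Apr 22.
Flight 2 lands earlier by 26 hours 33 minutes.

the second, by 26 hours 33 minutes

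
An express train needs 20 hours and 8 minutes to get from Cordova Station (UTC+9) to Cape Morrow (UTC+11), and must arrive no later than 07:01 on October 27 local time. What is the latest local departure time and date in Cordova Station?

08:53 on Oct 26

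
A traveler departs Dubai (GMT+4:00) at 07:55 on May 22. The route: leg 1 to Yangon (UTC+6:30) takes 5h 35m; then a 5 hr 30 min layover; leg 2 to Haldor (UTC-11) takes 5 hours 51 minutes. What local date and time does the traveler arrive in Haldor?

09:51 on May 22

Convert departure to UTC: 07:55 − 4:00 = 03:55 UTC on May 22.
Add 5 hours and 35 minutes leg 1 → 09:30 UTC.
Add 5 hours and 30 minutes layover in Yangon → 15:00 UTC.
Add 5 hours and 51 minutes leg 2 → 20:51 UTC.
Haldor is UTC−11:00, so local arrival = 20:51 − 11:00 = 09:51 on May 22.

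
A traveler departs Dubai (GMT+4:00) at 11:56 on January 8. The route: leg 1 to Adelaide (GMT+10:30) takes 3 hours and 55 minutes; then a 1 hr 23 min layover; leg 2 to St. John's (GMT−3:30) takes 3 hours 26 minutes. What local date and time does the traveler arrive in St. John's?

13:10 on January 8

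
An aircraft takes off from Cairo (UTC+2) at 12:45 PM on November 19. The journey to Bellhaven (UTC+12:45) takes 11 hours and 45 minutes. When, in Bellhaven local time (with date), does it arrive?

11:15 AM on Nov 20

Convert departure to UTC: 12:45 PM − 2:00 = 10:45 AM UTC on Nov 19.
Add 11 hours 45 minutes travel time → 10:30 PM UTC.
Bellhaven is UTC+12:45, so local arrival = 10:30 PM + 12:45 = 11:15 AM on Nov 20.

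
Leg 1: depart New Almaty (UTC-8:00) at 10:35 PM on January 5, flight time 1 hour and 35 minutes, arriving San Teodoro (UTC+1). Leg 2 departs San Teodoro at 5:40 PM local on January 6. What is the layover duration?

Convert departure to UTC: 10:35 PM + 8:00 = 6:35 AM UTC on Jan 6.
Add 1 hour and 35 minutes flight time → 8:10 AM UTC.
San Teodoro is UTC+1:00, so local arrival = 8:10 AM + 1:00 = 9:10 AM on Jan 6.
Layover = 5:40 PM − 9:10 AM = 8 hours 30 minutes.

8 hours 30 minutes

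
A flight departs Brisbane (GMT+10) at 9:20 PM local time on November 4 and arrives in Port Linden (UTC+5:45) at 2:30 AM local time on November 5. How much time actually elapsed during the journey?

Port Linden is 4:15 behind Brisbane.
Clock-face elapsed time (ignoring zones) is 5 hours 10 minutes.
Actual elapsed = 5 hours 10 minutes + 4:15 = 9 hours 25 minutes.

9 hours 25 minutes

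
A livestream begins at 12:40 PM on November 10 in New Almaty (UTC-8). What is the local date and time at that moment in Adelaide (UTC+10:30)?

In UTC: 12:40 PM + 8:00 = 8:40 PM on Nov 10.
Adelaide is UTC+10:30: 8:40 PM + 10:30 = 7:10 AM on Nov 11.

7:10 AM on Nov 11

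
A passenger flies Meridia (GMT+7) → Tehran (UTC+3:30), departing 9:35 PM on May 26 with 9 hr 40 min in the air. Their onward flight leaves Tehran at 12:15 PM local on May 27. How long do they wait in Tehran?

8 hours 30 minutes

Convert departure to UTC: 9:35 PM − 7:00 = 2:35 PM UTC on May 26.
Add 9 hours 40 minutes flight time → 12:15 AM UTC (May 27).
Tehran is UTC+3:30, so local arrival = 12:15 AM + 3:30 = 3:45 AM on May 27.
Layover = 12:15 PM − 3:45 AM = 8 hours 30 minutes.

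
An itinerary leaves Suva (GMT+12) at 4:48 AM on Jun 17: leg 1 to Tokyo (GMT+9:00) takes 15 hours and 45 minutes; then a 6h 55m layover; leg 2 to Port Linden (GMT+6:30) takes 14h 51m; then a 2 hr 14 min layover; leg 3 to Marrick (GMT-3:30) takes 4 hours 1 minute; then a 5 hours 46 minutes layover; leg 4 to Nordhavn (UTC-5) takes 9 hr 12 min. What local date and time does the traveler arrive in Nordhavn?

10:32 PM on June 18

Convert departure to UTC: 4:48 AM − 12:00 = 4:48 PM UTC on Jun 16.
Add 15 hours 45 minutes leg 1 → 8:33 AM UTC (Jun 17).
Add 6 hours 55 minutes layover in Tokyo → 3:28 PM UTC.
Add 14 hours 51 minutes leg 2 → 6:19 AM UTC (Jun 18).
Add 2 hours and 14 minutes layover in Port Linden → 8:33 AM UTC.
Add 4 hours and 1 minute leg 3 → 12:34 PM UTC.
Add 5 hours 46 minutes layover in Marrick → 6:20 PM UTC.
Add 9 hours and 12 minutes leg 4 → 3:32 AM UTC (Jun 19).
Nordhavn is UTC−5:00, so local arrival = 3:32 AM − 5:00 = 10:32 PM on Jun 18.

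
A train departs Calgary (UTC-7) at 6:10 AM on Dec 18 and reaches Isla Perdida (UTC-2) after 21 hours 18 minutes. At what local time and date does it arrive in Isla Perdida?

Convert departure to UTC: 6:10 AM + 7:00 = 1:10 PM UTC on Dec 18.
Add 21 hours 18 minutes travel time → 10:28 AM UTC (Dec 19).
Isla Perdida is UTC−2:00, so local arrival = 10:28 AM − 2:00 = 8:28 AM on Dec 19.

8:28 AM on Dec 19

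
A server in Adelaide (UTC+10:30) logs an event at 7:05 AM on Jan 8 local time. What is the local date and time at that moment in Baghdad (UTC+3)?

11:35 PM on January 7

In UTC: 7:05 AM − 10:30 = 8:35 PM on Jan 7.
Baghdad is UTC+3:00: 8:35 PM + 3:00 = 11:35 PM on Jan 7.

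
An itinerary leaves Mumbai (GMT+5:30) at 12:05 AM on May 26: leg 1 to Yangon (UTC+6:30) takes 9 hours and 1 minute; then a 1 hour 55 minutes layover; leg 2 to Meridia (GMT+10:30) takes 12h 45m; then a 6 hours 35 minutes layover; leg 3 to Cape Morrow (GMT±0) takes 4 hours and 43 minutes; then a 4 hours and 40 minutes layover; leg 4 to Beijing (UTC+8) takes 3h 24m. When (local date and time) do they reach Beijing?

Convert departure to UTC: 12:05 AM − 5:30 = 6:35 PM UTC on May 25.
Add 9 hours and 1 minute leg 1 → 3:36 AM UTC (May 26).
Add 1 hour 55 minutes layover in Yangon → 5:31 AM UTC.
Add 12 hours and 45 minutes leg 2 → 6:16 PM UTC.
Add 6 hours 35 minutes layover in Meridia → 12:51 AM UTC (May 27).
Add 4 hours 43 minutes leg 3 → 5:34 AM UTC.
Add 4 hours 40 minutes layover in Cape Morrow → 10:14 AM UTC.
Add 3 hours 24 minutes leg 4 → 1:38 PM UTC.
Beijing is UTC+8:00, so local arrival = 1:38 PM + 8:00 = 9:38 PM on May 27.

9:38 PM on May 27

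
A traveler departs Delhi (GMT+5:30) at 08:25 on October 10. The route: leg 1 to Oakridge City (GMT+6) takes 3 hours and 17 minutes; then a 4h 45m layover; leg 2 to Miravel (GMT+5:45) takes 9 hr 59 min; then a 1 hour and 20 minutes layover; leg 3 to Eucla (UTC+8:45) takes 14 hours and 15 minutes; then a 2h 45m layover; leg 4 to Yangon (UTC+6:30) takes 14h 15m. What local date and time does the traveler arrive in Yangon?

Convert departure to UTC: 08:25 − 5:30 = 02:55 UTC on Oct 10.
Add 3 hours and 17 minutes leg 1 → 06:12 UTC.
Add 4 hours 45 minutes layover in Oakridge City → 10:57 UTC.
Add 9 hours and 59 minutes leg 2 → 20:56 UTC.
Add 1 hour 20 minutes layover in Miravel → 22:16 UTC.
Add 14 hours 15 minutes leg 3 → 12:31 UTC (Oct 11).
Add 2 hours and 45 minutes layover in Eucla → 15:16 UTC.
Add 14 hours 15 minutes leg 4 → 05:31 UTC (Oct 12).
Yangon is UTC+6:30, so local arrival = 05:31 + 6:30 = 12:01 on Oct 12.

12:01 on October 12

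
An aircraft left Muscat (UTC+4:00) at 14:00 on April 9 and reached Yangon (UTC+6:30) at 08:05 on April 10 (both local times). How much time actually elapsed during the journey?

15 hours 35 minutes

Departure in UTC: 14:00 − 4:00 = 10:00 on Apr 9.
Arrival in UTC: 08:05 − 6:30 = 01:35 on Apr 10.
Elapsed = 01:35 − 10:00 (+1 day) = 15 hours 35 minutes.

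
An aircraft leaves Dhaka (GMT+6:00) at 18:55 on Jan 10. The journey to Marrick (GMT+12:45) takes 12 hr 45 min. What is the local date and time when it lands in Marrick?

Convert departure to UTC: 18:55 − 6:00 = 12:55 UTC on Jan 10.
Add 12 hours and 45 minutes travel time → 01:40 UTC (Jan 11).
Marrick is UTC+12:45, so local arrival = 01:40 + 12:45 = 14:25 on Jan 11.

14:25 on Jan 11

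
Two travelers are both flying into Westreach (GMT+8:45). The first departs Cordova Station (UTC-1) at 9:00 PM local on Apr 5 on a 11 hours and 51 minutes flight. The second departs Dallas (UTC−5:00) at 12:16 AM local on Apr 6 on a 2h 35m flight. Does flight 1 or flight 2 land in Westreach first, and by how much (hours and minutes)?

the second, by 2 hours

Flight 1 in UTC: 9:00 PM + 1:00 = 10:00 PM on Apr 5.
+11 hours and 51 minutes → arrive 9:51 AM UTC on Apr 6.
Flight 2 in UTC: 12:16 AM + 5:00 = 5:16 AM on Apr 6.
+2 hours 35 minutes → arrive 7:51 AM UTC on Apr 6.
Flight 2 lands earlier by 2 hours.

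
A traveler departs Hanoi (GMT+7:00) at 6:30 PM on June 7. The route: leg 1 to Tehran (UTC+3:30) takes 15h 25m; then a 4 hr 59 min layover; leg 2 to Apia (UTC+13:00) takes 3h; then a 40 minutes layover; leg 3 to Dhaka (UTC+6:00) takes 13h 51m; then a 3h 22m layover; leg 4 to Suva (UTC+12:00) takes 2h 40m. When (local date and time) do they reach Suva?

Convert departure to UTC: 6:30 PM − 7:00 = 11:30 AM UTC on Jun 7.
Add 15 hours 25 minutes leg 1 → 2:55 AM UTC (Jun 8).
Add 4 hours and 59 minutes layover in Tehran → 7:54 AM UTC.
Add 3 hours leg 2 → 10:54 AM UTC.
Add 40 minutes layover in Apia → 11:34 AM UTC.
Add 13 hours 51 minutes leg 3 → 1:25 AM UTC (Jun 9).
Add 3 hours and 22 minutes layover in Dhaka → 4:47 AM UTC.
Add 2 hours and 40 minutes leg 4 → 7:27 AM UTC.
Suva is UTC+12:00, so local arrival = 7:27 AM + 12:00 = 7:27 PM on Jun 9.

7:27 PM on Jun 9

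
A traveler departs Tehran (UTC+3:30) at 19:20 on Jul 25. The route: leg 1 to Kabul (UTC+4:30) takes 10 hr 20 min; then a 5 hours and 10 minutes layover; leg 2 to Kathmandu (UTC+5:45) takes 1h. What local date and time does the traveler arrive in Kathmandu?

14:05 on Jul 26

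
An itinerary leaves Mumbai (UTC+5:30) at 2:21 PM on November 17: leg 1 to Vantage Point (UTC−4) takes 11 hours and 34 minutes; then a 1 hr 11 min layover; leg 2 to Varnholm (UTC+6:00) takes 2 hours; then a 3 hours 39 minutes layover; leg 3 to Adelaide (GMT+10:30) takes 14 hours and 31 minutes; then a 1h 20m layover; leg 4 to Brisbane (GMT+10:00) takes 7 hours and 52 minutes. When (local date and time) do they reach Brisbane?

12:58 PM on November 19

Convert departure to UTC: 2:21 PM − 5:30 = 8:51 AM UTC on Nov 17.
Add 11 hours and 34 minutes leg 1 → 8:25 PM UTC.
Add 1 hour 11 minutes layover in Vantage Point → 9:36 PM UTC.
Add 2 hours leg 2 → 11:36 PM UTC.
Add 3 hours and 39 minutes layover in Varnholm → 3:15 AM UTC (Nov 18).
Add 14 hours 31 minutes leg 3 → 5:46 PM UTC.
Add 1 hour 20 minutes layover in Adelaide → 7:06 PM UTC.
Add 7 hours and 52 minutes leg 4 → 2:58 AM UTC (Nov 19).
Brisbane is UTC+10:00, so local arrival = 2:58 AM + 10:00 = 12:58 PM on Nov 19.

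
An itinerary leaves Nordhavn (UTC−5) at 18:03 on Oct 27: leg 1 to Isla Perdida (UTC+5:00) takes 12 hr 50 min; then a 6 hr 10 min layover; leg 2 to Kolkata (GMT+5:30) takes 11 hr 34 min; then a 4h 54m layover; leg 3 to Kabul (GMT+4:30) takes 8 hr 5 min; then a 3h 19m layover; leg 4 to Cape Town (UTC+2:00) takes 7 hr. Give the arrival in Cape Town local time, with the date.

06:55 on October 30

Convert departure to UTC: 18:03 + 5:00 = 23:03 UTC on Oct 27.
Add 12 hours and 50 minutes leg 1 → 11:53 UTC (Oct 28).
Add 6 hours 10 minutes layover in Isla Perdida → 18:03 UTC.
Add 11 hours 34 minutes leg 2 → 05:37 UTC (Oct 29).
Add 4 hours 54 minutes layover in Kolkata → 10:31 UTC.
Add 8 hours and 5 minutes leg 3 → 18:36 UTC.
Add 3 hours and 19 minutes layover in Kabul → 21:55 UTC.
Add 7 hours leg 4 → 04:55 UTC (Oct 30).
Cape Town is UTC+2:00, so local arrival = 04:55 + 2:00 = 06:55 on Oct 30.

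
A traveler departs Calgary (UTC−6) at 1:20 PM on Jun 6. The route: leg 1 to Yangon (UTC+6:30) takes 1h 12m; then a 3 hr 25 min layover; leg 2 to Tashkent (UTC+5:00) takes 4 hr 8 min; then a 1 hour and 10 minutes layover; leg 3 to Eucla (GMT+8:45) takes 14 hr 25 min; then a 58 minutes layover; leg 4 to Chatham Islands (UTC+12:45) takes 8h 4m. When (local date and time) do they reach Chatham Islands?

Convert departure to UTC: 1:20 PM + 6:00 = 7:20 PM UTC on Jun 6.
Add 1 hour 12 minutes leg 1 → 8:32 PM UTC.
Add 3 hours 25 minutes layover in Yangon → 11:57 PM UTC.
Add 4 hours and 8 minutes leg 2 → 4:05 AM UTC (Jun 7).
Add 1 hour 10 minutes layover in Tashkent → 5:15 AM UTC.
Add 14 hours 25 minutes leg 3 → 7:40 PM UTC.
Add 58 minutes layover in Eucla → 8:38 PM UTC.
Add 8 hours 4 minutes leg 4 → 4:42 AM UTC (Jun 8).
Chatham Islands is UTC+12:45, so local arrival = 4:42 AM + 12:45 = 5:27 PM on Jun 8.

5:27 PM on Jun 8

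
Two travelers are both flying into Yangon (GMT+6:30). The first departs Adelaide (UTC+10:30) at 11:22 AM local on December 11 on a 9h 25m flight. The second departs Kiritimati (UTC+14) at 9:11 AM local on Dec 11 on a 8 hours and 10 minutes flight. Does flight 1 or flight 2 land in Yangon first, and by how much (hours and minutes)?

the second, by 6 hours 56 minutes

Flight 1 in UTC: 11:22 AM − 10:30 = 12:52 AM on Dec 11.
+9 hours and 25 minutes → arrive 10:17 AM UTC on Dec 11.
Flight 2 in UTC: 9:11 AM − 14:00 = 7:11 PM on Dec 10.
+8 hours and 10 minutes → arrive 3:21 AM UTC on Dec 11.
Flight 2 lands earlier by 6 hours 56 minutes.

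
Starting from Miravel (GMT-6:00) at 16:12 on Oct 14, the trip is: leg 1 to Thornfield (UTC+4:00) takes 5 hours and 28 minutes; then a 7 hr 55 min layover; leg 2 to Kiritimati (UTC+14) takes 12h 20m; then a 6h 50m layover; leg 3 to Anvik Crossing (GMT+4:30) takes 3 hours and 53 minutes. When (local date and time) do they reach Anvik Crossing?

15:08 on Oct 16

Convert departure to UTC: 16:12 + 6:00 = 22:12 UTC on Oct 14.
Add 5 hours and 28 minutes leg 1 → 03:40 UTC (Oct 15).
Add 7 hours 55 minutes layover in Thornfield → 11:35 UTC.
Add 12 hours and 20 minutes leg 2 → 23:55 UTC.
Add 6 hours 50 minutes layover in Kiritimati → 06:45 UTC (Oct 16).
Add 3 hours and 53 minutes leg 3 → 10:38 UTC.
Anvik Crossing is UTC+4:30, so local arrival = 10:38 + 4:30 = 15:08 on Oct 16.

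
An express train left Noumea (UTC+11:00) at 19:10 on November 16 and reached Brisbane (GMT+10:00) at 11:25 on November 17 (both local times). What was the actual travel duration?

17 hours 15 minutes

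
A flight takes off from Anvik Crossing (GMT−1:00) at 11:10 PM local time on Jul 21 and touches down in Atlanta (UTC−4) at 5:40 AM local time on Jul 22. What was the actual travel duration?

9 hours 30 minutes

Departure in UTC: 11:10 PM + 1:00 = 12:10 AM on Jul 22.
Arrival in UTC: 5:40 AM + 4:00 = 9:40 AM on Jul 22.
Elapsed = 9:40 AM − 12:10 AM = 9 hours 30 minutes.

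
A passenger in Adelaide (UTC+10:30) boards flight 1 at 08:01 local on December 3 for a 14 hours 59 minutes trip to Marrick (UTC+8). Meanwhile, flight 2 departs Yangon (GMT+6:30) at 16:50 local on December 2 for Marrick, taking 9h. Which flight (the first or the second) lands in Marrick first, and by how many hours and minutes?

Flight 1 in UTC: 08:01 − 10:30 = 21:31 on Dec 2.
+14 hours 59 minutes → arrive 12:30 UTC on Dec 3.
Flight 2 in UTC: 16:50 − 6:30 = 10:20 on Dec 2.
+9 hours → arrive 19:20 UTC on Dec 2.
Flight 2 lands earlier by 17 hours 10 minutes.

the second, by 17 hours 10 minutes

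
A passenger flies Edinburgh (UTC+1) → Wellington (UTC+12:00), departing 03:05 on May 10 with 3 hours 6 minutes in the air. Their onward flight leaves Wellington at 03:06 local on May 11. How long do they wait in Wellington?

Convert departure to UTC: 03:05 − 1:00 = 02:05 UTC on May 10.
Add 3 hours 6 minutes flight time → 05:11 UTC.
Wellington is UTC+12:00, so local arrival = 05:11 + 12:00 = 17:11 on May 10.
Layover = 03:06 − 17:11 (+1 day) = 9 hours 55 minutes.

9 hours 55 minutes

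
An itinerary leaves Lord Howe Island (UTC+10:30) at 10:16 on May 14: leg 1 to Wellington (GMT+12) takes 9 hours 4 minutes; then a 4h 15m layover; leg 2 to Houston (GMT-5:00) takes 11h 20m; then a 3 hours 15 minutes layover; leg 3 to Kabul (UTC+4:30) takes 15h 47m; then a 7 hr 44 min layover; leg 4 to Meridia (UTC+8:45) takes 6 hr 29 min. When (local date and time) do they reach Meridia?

18:25 on May 16

Convert departure to UTC: 10:16 − 10:30 = 23:46 UTC on May 13.
Add 9 hours and 4 minutes leg 1 → 08:50 UTC (May 14).
Add 4 hours 15 minutes layover in Wellington → 13:05 UTC.
Add 11 hours 20 minutes leg 2 → 00:25 UTC (May 15).
Add 3 hours 15 minutes layover in Houston → 03:40 UTC.
Add 15 hours 47 minutes leg 3 → 19:27 UTC.
Add 7 hours and 44 minutes layover in Kabul → 03:11 UTC (May 16).
Add 6 hours and 29 minutes leg 4 → 09:40 UTC.
Meridia is UTC+8:45, so local arrival = 09:40 + 8:45 = 18:25 on May 16.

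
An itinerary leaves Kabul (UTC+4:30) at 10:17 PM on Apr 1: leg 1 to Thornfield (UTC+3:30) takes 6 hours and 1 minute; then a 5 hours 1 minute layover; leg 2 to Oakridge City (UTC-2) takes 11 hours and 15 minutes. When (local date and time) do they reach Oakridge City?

Convert departure to UTC: 10:17 PM − 4:30 = 5:47 PM UTC on Apr 1.
Add 6 hours 1 minute leg 1 → 11:48 PM UTC.
Add 5 hours 1 minute layover in Thornfield → 4:49 AM UTC (Apr 2).
Add 11 hours 15 minutes leg 2 → 4:04 PM UTC.
Oakridge City is UTC−2:00, so local arrival = 4:04 PM − 2:00 = 2:04 PM on Apr 2.

2:04 PM on April 2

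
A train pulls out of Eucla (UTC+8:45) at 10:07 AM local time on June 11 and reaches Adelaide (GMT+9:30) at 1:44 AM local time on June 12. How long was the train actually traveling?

14 hours 52 minutes

Departure in UTC: 10:07 AM − 8:45 = 1:22 AM on Jun 11.
Arrival in UTC: 1:44 AM − 9:30 = 4:14 PM on Jun 11.
Elapsed = 4:14 PM − 1:22 AM = 14 hours 52 minutes.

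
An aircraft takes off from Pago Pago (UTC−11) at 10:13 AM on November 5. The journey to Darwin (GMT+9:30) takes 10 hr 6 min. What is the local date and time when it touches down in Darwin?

Convert departure to UTC: 10:13 AM + 11:00 = 9:13 PM UTC on Nov 5.
Add 10 hours and 6 minutes travel time → 7:19 AM UTC (Nov 6).
Darwin is UTC+9:30, so local arrival = 7:19 AM + 9:30 = 4:49 PM on Nov 6.

4:49 PM on Nov 6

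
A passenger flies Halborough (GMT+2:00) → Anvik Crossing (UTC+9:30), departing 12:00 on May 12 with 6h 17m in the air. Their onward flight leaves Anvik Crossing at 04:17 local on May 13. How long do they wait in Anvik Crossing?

2 hours 30 minutes

Convert departure to UTC: 12:00 − 2:00 = 10:00 UTC on May 12.
Add 6 hours 17 minutes flight time → 16:17 UTC.
Anvik Crossing is UTC+9:30, so local arrival = 16:17 + 9:30 = 01:47 on May 13.
Layover = 04:17 − 01:47 = 2 hours 30 minutes.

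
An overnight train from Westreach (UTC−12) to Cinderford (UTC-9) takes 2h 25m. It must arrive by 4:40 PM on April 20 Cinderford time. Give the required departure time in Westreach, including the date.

11:15 AM on April 20

Target arrival in UTC: 4:40 PM + 9:00 = 1:40 AM on Apr 21.
Subtract 2 hours 25 minutes → departure 11:15 PM UTC on Apr 20.
Westreach is UTC−12:00: 11:15 PM − 12:00 = 11:15 AM on Apr 20.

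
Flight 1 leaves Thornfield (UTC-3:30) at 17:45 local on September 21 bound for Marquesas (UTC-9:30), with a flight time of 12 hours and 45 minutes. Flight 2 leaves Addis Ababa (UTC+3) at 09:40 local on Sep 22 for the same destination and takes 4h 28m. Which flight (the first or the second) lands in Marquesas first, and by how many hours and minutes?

Flight 1 in UTC: 17:45 + 3:30 = 21:15 on Sep 21.
+12 hours 45 minutes → arrive 10:00 UTC on Sep 22.
Flight 2 in UTC: 09:40 − 3:00 = 06:40 on Sep 22.
+4 hours 28 minutes → arrive 11:08 UTC on Sep 22.
Flight 1 lands earlier by 1 hour 8 minutes.

the first, by 1 hour 8 minutes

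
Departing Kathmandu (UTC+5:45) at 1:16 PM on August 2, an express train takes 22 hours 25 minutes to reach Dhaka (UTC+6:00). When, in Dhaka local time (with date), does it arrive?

11:56 AM on Aug 3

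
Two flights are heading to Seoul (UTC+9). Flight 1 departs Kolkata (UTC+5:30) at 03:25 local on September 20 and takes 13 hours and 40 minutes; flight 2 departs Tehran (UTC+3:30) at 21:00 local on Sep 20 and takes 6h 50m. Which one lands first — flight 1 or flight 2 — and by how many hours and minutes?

Flight 1 in UTC: 03:25 − 5:30 = 21:55 on Sep 19.
+13 hours and 40 minutes → arrive 11:35 UTC on Sep 20.
Flight 2 in UTC: 21:00 − 3:30 = 17:30 on Sep 20.
+6 hours 50 minutes → arrive 00:20 UTC on Sep 21.
Flight 1 lands earlier by 12 hours 45 minutes.

the first, by 12 hours 45 minutes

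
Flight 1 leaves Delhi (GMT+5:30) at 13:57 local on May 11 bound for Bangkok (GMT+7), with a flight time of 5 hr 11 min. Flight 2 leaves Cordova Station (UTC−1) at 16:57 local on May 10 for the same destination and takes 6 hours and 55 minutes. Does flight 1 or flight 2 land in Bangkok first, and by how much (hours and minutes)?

the second, by 12 hours 46 minutes

Flight 1 in UTC: 13:57 − 5:30 = 08:27 on May 11.
+5 hours and 11 minutes → arrive 13:38 UTC on May 11.
Flight 2 in UTC: 16:57 + 1:00 = 17:57 on May 10.
+6 hours 55 minutes → arrive 00:52 UTC on May 11.
Flight 2 lands earlier by 12 hours 46 minutes.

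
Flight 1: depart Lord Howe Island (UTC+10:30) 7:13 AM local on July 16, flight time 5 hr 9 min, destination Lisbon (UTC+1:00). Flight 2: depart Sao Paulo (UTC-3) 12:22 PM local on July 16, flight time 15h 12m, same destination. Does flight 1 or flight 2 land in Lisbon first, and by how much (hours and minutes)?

Flight 1 in UTC: 7:13 AM − 10:30 = 8:43 PM on Jul 15.
+5 hours and 9 minutes → arrive 1:52 AM UTC on Jul 16.
Flight 2 in UTC: 12:22 PM + 3:00 = 3:22 PM on Jul 16.
+15 hours 12 minutes → arrive 6:34 AM UTC on Jul 17.
Flight 1 lands earlier by 28 hours 42 minutes.

the first, by 28 hours 42 minutes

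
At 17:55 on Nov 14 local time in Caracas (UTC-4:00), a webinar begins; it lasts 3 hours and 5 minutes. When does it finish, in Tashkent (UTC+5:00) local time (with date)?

06:00 on November 15

Convert start to UTC: 17:55 + 4:00 = 21:55 UTC on Nov 14.
Add 3 hours 5 minutes duration → 01:00 UTC (Nov 15).
Tashkent is UTC+5:00, so local end time = 01:00 + 5:00 = 06:00 on Nov 15.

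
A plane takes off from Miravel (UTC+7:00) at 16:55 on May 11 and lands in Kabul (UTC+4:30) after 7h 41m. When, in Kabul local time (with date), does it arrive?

22:06 on May 11

Convert departure to UTC: 16:55 − 7:00 = 09:55 UTC on May 11.
Add 7 hours 41 minutes travel time → 17:36 UTC.
Kabul is UTC+4:30, so local arrival = 17:36 + 4:30 = 22:06 on May 11.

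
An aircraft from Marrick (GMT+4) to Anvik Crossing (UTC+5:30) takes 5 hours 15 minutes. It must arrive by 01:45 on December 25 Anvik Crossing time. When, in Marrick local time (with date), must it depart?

19:00 on Dec 24

Target arrival in UTC: 01:45 − 5:30 = 20:15 on Dec 24.
Subtract 5 hours 15 minutes → departure 15:00 UTC on Dec 24.
Marrick is UTC+4:00: 15:00 + 4:00 = 19:00 on Dec 24.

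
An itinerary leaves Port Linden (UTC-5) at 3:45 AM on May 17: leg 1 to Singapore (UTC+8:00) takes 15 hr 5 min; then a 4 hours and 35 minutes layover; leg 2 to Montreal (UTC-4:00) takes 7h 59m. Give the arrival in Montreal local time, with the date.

Convert departure to UTC: 3:45 AM + 5:00 = 8:45 AM UTC on May 17.
Add 15 hours and 5 minutes leg 1 → 11:50 PM UTC.
Add 4 hours 35 minutes layover in Singapore → 4:25 AM UTC (May 18).
Add 7 hours and 59 minutes leg 2 → 12:24 PM UTC.
Montreal is UTC−4:00, so local arrival = 12:24 PM − 4:00 = 8:24 AM on May 18.

8:24 AM on May 18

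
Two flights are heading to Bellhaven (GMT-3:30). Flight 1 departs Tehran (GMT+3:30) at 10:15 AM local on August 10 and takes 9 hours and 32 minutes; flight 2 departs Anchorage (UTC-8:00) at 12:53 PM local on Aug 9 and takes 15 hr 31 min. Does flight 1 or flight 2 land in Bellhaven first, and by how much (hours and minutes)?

the second, by 3 hours 53 minutes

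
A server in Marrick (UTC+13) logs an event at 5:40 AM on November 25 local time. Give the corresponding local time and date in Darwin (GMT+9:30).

2:10 AM on Nov 25

Darwin is 3:30 behind Marrick.
Shift by the zone difference: 5:40 AM − 3:30 = 2:10 AM on Nov 25 in Darwin.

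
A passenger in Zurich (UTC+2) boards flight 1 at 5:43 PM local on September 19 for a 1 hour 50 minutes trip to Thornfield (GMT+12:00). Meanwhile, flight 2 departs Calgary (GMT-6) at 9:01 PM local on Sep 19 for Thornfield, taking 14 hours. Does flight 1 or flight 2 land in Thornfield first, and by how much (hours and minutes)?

Flight 1 in UTC: 5:43 PM − 2:00 = 3:43 PM on Sep 19.
+1 hour 50 minutes → arrive 5:33 PM UTC on Sep 19.
Flight 2 in UTC: 9:01 PM + 6:00 = 3:01 AM on Sep 20.
+14 hours → arrive 5:01 PM UTC on Sep 20.
Flight 1 lands earlier by 23 hours 28 minutes.

the first, by 23 hours 28 minutes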